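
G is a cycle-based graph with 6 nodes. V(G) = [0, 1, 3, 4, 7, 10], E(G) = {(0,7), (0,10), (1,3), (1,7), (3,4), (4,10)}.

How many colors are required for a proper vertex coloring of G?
Clique number ω(G) = 2 (lower bound: χ ≥ ω).
The graph is bipartite (no odd cycle), so 2 colors suffice: χ(G) = 2.
A valid 2-coloring: color 1: [3, 7, 10]; color 2: [0, 1, 4].

χ(G) = 2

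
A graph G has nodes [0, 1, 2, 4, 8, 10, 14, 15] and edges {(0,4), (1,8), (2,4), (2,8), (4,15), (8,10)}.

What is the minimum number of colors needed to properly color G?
χ(G) = 2

Clique number ω(G) = 2 (lower bound: χ ≥ ω).
The graph is bipartite (no odd cycle), so 2 colors suffice: χ(G) = 2.
A valid 2-coloring: color 1: [4, 8, 14]; color 2: [0, 1, 2, 10, 15].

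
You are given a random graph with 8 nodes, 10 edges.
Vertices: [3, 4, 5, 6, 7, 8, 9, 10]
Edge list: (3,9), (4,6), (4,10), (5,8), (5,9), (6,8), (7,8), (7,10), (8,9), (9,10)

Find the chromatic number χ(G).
Clique number ω(G) = 3 (lower bound: χ ≥ ω).
The clique on [5, 8, 9] has size 3, forcing χ ≥ 3, and the coloring below uses 3 colors, so χ(G) = 3.
A valid 3-coloring: color 1: [6, 7, 9]; color 2: [3, 8, 10]; color 3: [4, 5].

χ(G) = 3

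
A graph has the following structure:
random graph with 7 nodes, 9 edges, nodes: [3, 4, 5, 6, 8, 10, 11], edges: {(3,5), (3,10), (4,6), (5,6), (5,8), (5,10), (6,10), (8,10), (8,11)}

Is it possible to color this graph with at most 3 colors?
A valid 3-coloring: color 1: [4, 5, 11]; color 2: [10]; color 3: [3, 6, 8].
(χ(G) = 3 ≤ 3.)

Yes, G is 3-colorable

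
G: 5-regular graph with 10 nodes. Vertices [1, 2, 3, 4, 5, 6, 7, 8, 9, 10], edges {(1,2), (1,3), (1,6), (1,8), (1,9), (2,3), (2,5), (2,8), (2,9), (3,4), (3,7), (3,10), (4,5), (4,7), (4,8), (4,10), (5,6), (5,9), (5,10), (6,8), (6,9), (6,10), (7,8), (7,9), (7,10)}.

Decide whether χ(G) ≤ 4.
Yes, G is 4-colorable

A valid 4-coloring: color 1: [1, 4]; color 2: [8, 9, 10]; color 3: [2, 6, 7]; color 4: [3, 5].
(χ(G) = 4 ≤ 4.)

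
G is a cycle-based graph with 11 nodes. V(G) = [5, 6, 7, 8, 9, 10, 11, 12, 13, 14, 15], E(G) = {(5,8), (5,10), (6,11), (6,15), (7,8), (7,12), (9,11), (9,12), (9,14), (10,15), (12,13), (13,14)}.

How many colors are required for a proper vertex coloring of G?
χ(G) = 3

Clique number ω(G) = 2 (lower bound: χ ≥ ω).
Odd cycle [9, 11, 6, 15, 10, 5, 8, 7, 12] needs 3 colors (χ ≥ 3).
The coloring below uses 3 colors, so χ(G) = 3.
A valid 3-coloring: color 1: [5, 11, 12, 14, 15]; color 2: [6, 7, 9, 10, 13]; color 3: [8].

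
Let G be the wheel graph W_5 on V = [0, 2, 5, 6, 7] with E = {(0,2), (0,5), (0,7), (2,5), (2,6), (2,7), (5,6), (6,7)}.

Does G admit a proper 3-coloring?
A valid 3-coloring: color 1: [2]; color 2: [5, 7]; color 3: [0, 6].
(χ(G) = 3 ≤ 3.)

Yes, G is 3-colorable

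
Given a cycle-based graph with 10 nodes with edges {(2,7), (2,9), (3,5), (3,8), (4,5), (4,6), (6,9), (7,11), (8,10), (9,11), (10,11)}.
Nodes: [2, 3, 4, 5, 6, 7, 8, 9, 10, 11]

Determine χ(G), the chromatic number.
Clique number ω(G) = 2 (lower bound: χ ≥ ω).
The graph is bipartite (no odd cycle), so 2 colors suffice: χ(G) = 2.
A valid 2-coloring: color 1: [3, 4, 7, 9, 10]; color 2: [2, 5, 6, 8, 11].

χ(G) = 2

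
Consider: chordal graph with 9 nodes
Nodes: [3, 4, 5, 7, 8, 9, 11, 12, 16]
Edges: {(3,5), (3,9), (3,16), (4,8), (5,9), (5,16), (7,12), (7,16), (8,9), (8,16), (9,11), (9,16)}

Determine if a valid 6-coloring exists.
A valid 6-coloring: color 1: [4, 7, 9]; color 2: [11, 12, 16]; color 3: [3, 8]; color 4: [5].
(χ(G) = 4 ≤ 6.)

Yes, G is 6-colorable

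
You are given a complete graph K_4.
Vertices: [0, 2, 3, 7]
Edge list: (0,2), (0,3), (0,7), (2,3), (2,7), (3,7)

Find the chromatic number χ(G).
Clique number ω(G) = 4 (lower bound: χ ≥ ω).
The clique on [0, 2, 3, 7] has size 4, forcing χ ≥ 4, and the coloring below uses 4 colors, so χ(G) = 4.
A valid 4-coloring: color 1: [7]; color 2: [2]; color 3: [0]; color 4: [3].

χ(G) = 4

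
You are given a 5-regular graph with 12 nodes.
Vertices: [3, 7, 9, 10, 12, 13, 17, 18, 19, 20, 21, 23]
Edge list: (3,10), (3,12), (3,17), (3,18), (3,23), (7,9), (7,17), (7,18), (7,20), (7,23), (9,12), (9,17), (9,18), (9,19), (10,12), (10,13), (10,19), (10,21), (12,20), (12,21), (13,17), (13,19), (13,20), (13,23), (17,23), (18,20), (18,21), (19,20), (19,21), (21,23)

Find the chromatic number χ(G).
χ(G) = 3

Clique number ω(G) = 3 (lower bound: χ ≥ ω).
The clique on [3, 17, 23] has size 3, forcing χ ≥ 3, and the coloring below uses 3 colors, so χ(G) = 3.
A valid 3-coloring: color 1: [3, 7, 13, 21]; color 2: [12, 17, 18, 19]; color 3: [9, 10, 20, 23].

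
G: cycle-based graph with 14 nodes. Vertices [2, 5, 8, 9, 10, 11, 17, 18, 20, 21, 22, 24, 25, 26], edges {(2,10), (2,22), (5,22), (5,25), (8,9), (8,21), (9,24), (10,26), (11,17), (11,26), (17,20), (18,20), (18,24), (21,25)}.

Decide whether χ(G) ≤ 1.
No, G is not 1-colorable

Edge (2,10) forces its endpoints to differ, so 1 color is not enough.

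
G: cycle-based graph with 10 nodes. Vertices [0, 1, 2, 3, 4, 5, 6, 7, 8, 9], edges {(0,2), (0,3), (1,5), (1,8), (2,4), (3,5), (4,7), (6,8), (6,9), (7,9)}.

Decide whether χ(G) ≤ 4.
Yes, G is 4-colorable

A valid 4-coloring: color 1: [0, 4, 5, 8, 9]; color 2: [1, 2, 3, 6, 7].
(χ(G) = 2 ≤ 4.)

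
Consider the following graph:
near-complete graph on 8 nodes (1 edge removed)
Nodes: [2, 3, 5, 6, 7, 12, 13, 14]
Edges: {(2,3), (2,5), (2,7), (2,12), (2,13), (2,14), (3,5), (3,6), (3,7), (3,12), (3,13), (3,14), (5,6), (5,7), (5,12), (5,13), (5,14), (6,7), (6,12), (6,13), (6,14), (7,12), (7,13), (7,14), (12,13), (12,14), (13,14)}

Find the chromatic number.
χ(G) = 7

Clique number ω(G) = 7 (lower bound: χ ≥ ω).
The clique on [2, 3, 5, 7, 12, 13, 14] has size 7, forcing χ ≥ 7, and the coloring below uses 7 colors, so χ(G) = 7.
A valid 7-coloring: color 1: [14]; color 2: [5]; color 3: [13]; color 4: [12]; color 5: [3]; color 6: [7]; color 7: [2, 6].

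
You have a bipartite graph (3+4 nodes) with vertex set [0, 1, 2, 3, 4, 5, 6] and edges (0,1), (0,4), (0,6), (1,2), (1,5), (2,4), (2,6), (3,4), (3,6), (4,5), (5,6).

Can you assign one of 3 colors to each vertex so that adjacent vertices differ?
Yes, G is 3-colorable

A valid 3-coloring: color 1: [1, 4, 6]; color 2: [0, 2, 3, 5].
(χ(G) = 2 ≤ 3.)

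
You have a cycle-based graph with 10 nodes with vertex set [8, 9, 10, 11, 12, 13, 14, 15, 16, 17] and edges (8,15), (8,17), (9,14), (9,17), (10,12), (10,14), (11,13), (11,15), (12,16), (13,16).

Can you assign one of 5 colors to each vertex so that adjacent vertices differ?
A valid 5-coloring: color 1: [8, 9, 10, 11, 16]; color 2: [12, 13, 14, 15, 17].
(χ(G) = 2 ≤ 5.)

Yes, G is 5-colorable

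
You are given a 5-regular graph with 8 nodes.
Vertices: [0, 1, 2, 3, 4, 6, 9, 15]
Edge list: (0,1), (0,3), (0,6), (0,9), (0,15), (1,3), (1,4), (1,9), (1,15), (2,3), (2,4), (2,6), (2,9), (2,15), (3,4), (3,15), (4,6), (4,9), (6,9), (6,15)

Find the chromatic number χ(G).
Clique number ω(G) = 4 (lower bound: χ ≥ ω).
The clique on [0, 1, 3, 15] has size 4, forcing χ ≥ 4, and the coloring below uses 4 colors, so χ(G) = 4.
A valid 4-coloring: color 1: [0, 2]; color 2: [1, 6]; color 3: [3, 9]; color 4: [4, 15].

χ(G) = 4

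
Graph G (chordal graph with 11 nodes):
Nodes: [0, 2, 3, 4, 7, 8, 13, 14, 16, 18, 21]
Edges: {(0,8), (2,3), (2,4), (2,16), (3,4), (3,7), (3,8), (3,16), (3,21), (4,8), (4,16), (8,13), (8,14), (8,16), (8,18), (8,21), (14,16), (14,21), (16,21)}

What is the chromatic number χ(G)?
χ(G) = 4

Clique number ω(G) = 4 (lower bound: χ ≥ ω).
The clique on [3, 4, 8, 16] has size 4, forcing χ ≥ 4, and the coloring below uses 4 colors, so χ(G) = 4.
A valid 4-coloring: color 1: [2, 7, 8]; color 2: [0, 13, 16, 18]; color 3: [3, 14]; color 4: [4, 21].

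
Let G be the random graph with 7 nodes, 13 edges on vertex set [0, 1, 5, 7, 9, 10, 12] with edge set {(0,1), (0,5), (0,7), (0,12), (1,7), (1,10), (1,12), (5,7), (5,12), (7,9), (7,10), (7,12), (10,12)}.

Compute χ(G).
Clique number ω(G) = 4 (lower bound: χ ≥ ω).
The clique on [0, 1, 7, 12] has size 4, forcing χ ≥ 4, and the coloring below uses 4 colors, so χ(G) = 4.
A valid 4-coloring: color 1: [7]; color 2: [9, 12]; color 3: [1, 5]; color 4: [0, 10].

χ(G) = 4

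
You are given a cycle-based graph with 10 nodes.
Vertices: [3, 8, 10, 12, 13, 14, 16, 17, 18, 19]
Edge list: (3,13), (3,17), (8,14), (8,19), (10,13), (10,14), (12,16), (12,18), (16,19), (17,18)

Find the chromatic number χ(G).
χ(G) = 2

Clique number ω(G) = 2 (lower bound: χ ≥ ω).
The graph is bipartite (no odd cycle), so 2 colors suffice: χ(G) = 2.
A valid 2-coloring: color 1: [12, 13, 14, 17, 19]; color 2: [3, 8, 10, 16, 18].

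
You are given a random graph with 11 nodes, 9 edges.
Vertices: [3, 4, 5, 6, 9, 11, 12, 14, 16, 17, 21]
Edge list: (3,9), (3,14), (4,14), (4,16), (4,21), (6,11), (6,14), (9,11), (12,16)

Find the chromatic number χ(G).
χ(G) = 3

Clique number ω(G) = 2 (lower bound: χ ≥ ω).
Odd cycle [6, 14, 3, 9, 11] needs 3 colors (χ ≥ 3).
The coloring below uses 3 colors, so χ(G) = 3.
A valid 3-coloring: color 1: [5, 11, 14, 16, 17, 21]; color 2: [4, 6, 9, 12]; color 3: [3].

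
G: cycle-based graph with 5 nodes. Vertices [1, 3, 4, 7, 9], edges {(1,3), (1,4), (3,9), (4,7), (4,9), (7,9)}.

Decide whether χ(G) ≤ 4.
Yes, G is 4-colorable

A valid 4-coloring: color 1: [3, 4]; color 2: [1, 9]; color 3: [7].
(χ(G) = 3 ≤ 4.)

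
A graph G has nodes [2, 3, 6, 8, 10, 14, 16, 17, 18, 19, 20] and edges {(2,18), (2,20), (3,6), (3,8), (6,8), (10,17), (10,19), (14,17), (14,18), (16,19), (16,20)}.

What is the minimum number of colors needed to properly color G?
Clique number ω(G) = 3 (lower bound: χ ≥ ω).
The clique on [3, 6, 8] has size 3, forcing χ ≥ 3, and the coloring below uses 3 colors, so χ(G) = 3.
A valid 3-coloring: color 1: [2, 3, 10, 14, 16]; color 2: [6, 17, 18, 19, 20]; color 3: [8].

χ(G) = 3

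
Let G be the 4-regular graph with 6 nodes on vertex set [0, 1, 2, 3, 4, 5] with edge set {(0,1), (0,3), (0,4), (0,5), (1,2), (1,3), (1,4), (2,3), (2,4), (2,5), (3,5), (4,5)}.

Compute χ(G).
Clique number ω(G) = 3 (lower bound: χ ≥ ω).
The clique on [0, 1, 3] has size 3, forcing χ ≥ 3, and the coloring below uses 3 colors, so χ(G) = 3.
A valid 3-coloring: color 1: [0, 2]; color 2: [1, 5]; color 3: [3, 4].

χ(G) = 3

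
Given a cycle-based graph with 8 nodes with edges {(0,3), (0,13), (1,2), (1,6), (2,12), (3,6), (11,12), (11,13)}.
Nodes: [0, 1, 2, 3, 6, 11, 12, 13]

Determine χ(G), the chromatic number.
χ(G) = 2

Clique number ω(G) = 2 (lower bound: χ ≥ ω).
The graph is bipartite (no odd cycle), so 2 colors suffice: χ(G) = 2.
A valid 2-coloring: color 1: [1, 3, 12, 13]; color 2: [0, 2, 6, 11].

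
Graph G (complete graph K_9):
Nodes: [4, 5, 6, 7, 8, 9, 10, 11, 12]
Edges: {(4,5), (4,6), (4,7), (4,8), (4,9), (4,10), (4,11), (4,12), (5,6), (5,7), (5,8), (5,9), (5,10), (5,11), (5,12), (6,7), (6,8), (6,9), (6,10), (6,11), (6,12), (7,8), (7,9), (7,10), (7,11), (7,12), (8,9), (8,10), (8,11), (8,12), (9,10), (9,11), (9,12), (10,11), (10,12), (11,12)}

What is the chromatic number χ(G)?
Clique number ω(G) = 9 (lower bound: χ ≥ ω).
The clique on [4, 5, 6, 7, 8, 9, 10, 11, 12] has size 9, forcing χ ≥ 9, and the coloring below uses 9 colors, so χ(G) = 9.
A valid 9-coloring: color 1: [6]; color 2: [12]; color 3: [11]; color 4: [8]; color 5: [10]; color 6: [5]; color 7: [4]; color 8: [9]; color 9: [7].

χ(G) = 9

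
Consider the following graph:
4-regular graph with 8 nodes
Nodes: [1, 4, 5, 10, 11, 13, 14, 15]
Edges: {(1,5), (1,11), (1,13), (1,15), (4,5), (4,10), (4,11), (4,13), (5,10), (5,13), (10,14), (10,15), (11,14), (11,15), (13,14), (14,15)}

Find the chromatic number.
Clique number ω(G) = 3 (lower bound: χ ≥ ω).
The clique on [1, 11, 15] has size 3, forcing χ ≥ 3, and the coloring below uses 3 colors, so χ(G) = 3.
A valid 3-coloring: color 1: [1, 4, 14]; color 2: [5, 15]; color 3: [10, 11, 13].

χ(G) = 3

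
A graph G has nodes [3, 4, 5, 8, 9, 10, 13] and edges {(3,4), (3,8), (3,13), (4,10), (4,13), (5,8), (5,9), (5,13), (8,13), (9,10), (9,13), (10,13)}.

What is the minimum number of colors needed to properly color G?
χ(G) = 3

Clique number ω(G) = 3 (lower bound: χ ≥ ω).
The clique on [9, 10, 13] has size 3, forcing χ ≥ 3, and the coloring below uses 3 colors, so χ(G) = 3.
A valid 3-coloring: color 1: [13]; color 2: [4, 8, 9]; color 3: [3, 5, 10].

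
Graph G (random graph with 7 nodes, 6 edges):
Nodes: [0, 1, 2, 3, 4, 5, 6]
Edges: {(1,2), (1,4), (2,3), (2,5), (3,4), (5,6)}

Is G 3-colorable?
Yes, G is 3-colorable

A valid 3-coloring: color 1: [0, 2, 4, 6]; color 2: [1, 3, 5].
(χ(G) = 2 ≤ 3.)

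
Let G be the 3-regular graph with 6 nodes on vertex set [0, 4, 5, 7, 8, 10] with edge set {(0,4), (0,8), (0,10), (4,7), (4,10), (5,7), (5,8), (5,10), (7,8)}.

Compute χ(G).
χ(G) = 3

Clique number ω(G) = 3 (lower bound: χ ≥ ω).
The clique on [0, 4, 10] has size 3, forcing χ ≥ 3, and the coloring below uses 3 colors, so χ(G) = 3.
A valid 3-coloring: color 1: [0, 7]; color 2: [4, 5]; color 3: [8, 10].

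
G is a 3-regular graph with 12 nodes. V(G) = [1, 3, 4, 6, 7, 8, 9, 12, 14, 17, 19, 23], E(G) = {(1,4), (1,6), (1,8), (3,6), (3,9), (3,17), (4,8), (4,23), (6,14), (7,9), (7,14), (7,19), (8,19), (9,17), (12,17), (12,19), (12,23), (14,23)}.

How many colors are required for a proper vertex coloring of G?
χ(G) = 3

Clique number ω(G) = 3 (lower bound: χ ≥ ω).
The clique on [1, 4, 8] has size 3, forcing χ ≥ 3, and the coloring below uses 3 colors, so χ(G) = 3.
A valid 3-coloring: color 1: [3, 4, 7, 12]; color 2: [1, 14, 17, 19]; color 3: [6, 8, 9, 23].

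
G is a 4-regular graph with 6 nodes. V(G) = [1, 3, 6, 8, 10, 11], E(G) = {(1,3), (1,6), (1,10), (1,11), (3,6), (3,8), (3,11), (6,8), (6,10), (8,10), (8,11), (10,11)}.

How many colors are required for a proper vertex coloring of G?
χ(G) = 3

Clique number ω(G) = 3 (lower bound: χ ≥ ω).
The clique on [8, 10, 11] has size 3, forcing χ ≥ 3, and the coloring below uses 3 colors, so χ(G) = 3.
A valid 3-coloring: color 1: [3, 10]; color 2: [6, 11]; color 3: [1, 8].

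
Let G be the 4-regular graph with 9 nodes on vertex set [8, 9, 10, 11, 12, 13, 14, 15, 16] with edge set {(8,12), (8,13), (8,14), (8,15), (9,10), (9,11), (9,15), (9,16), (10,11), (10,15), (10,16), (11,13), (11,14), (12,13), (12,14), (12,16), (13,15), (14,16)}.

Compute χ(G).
χ(G) = 4

Clique number ω(G) = 3 (lower bound: χ ≥ ω).
Suppose a proper 3-coloring c exists. The clique [8, 12, 13] takes 3 distinct colors; by symmetry let c(8) = 1, c(12) = 2, c(13) = 3.
- Vertex 14: neighbors [8, 12] already have colors [1, 2] ⇒ c(14) = 3.
- Vertex 15: neighbors [8, 13] already have colors [1, 3] ⇒ c(15) = 2.
- Vertex 16: neighbors [12, 14] already have colors [2, 3] ⇒ c(16) = 1.
- Vertex 9: neighbors [16, 15] already have colors [1, 2] ⇒ c(9) = 3.
- Vertex 10: neighbors [16, 15, 9] already have colors [1, 2, 3] — all 3 colors blocked. Contradiction.
The forced assignments end in a contradiction, so G has no proper 3-coloring (χ ≥ 4).
The coloring below uses 4 colors, so χ(G) = 4.
A valid 4-coloring: color 1: [8, 11, 16]; color 2: [9, 13, 14]; color 3: [12, 15]; color 4: [10].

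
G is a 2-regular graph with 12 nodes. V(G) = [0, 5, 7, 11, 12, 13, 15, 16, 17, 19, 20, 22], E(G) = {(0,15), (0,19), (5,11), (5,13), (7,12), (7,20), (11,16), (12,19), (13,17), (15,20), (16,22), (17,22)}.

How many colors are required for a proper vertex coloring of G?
Clique number ω(G) = 2 (lower bound: χ ≥ ω).
The graph is bipartite (no odd cycle), so 2 colors suffice: χ(G) = 2.
A valid 2-coloring: color 1: [7, 11, 13, 15, 19, 22]; color 2: [0, 5, 12, 16, 17, 20].

χ(G) = 2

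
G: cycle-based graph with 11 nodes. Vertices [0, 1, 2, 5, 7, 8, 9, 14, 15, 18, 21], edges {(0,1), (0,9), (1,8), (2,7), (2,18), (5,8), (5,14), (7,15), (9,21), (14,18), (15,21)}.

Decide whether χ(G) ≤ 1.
Edge (0,1) forces its endpoints to differ, so 1 color is not enough.

No, G is not 1-colorable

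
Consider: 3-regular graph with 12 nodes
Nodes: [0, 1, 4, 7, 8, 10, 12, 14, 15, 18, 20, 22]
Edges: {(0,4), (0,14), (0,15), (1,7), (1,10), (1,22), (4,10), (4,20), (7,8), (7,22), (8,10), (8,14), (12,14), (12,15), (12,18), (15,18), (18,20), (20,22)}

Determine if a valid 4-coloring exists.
A valid 4-coloring: color 1: [0, 1, 8, 12, 20]; color 2: [4, 7, 14, 18]; color 3: [10, 15, 22].
(χ(G) = 3 ≤ 4.)

Yes, G is 4-colorable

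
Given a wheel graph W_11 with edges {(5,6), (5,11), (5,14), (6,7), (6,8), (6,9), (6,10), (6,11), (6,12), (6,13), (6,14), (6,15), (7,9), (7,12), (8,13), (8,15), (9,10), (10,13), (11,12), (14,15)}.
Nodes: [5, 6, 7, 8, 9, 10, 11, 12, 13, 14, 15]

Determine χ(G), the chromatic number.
χ(G) = 3

Clique number ω(G) = 3 (lower bound: χ ≥ ω).
The clique on [5, 6, 11] has size 3, forcing χ ≥ 3, and the coloring below uses 3 colors, so χ(G) = 3.
A valid 3-coloring: color 1: [6]; color 2: [5, 9, 12, 13, 15]; color 3: [7, 8, 10, 11, 14].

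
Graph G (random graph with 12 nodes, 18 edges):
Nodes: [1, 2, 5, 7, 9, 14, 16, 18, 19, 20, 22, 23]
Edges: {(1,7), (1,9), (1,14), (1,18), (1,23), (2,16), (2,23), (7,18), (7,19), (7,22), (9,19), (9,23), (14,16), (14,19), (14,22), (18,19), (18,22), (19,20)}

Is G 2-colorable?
No, G is not 2-colorable

The clique on vertices [1, 9, 23] has size 3 > 2, so it alone needs 3 colors.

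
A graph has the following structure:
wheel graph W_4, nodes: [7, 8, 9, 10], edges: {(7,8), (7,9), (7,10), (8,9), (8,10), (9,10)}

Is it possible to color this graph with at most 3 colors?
The clique on vertices [7, 8, 9, 10] has size 4 > 3, so it alone needs 4 colors.

No, G is not 3-colorable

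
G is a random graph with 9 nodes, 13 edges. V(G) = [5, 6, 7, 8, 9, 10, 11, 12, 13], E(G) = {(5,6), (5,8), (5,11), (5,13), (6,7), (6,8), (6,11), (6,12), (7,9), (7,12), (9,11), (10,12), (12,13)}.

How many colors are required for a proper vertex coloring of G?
χ(G) = 3

Clique number ω(G) = 3 (lower bound: χ ≥ ω).
The clique on [6, 7, 12] has size 3, forcing χ ≥ 3, and the coloring below uses 3 colors, so χ(G) = 3.
A valid 3-coloring: color 1: [6, 9, 10, 13]; color 2: [5, 12]; color 3: [7, 8, 11].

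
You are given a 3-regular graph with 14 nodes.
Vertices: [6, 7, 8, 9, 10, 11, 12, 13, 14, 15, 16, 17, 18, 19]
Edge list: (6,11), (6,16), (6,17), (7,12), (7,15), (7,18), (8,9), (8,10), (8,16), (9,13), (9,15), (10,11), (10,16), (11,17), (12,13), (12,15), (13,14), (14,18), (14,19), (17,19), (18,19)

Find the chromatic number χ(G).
Clique number ω(G) = 3 (lower bound: χ ≥ ω).
The clique on [6, 11, 17] has size 3, forcing χ ≥ 3, and the coloring below uses 3 colors, so χ(G) = 3.
A valid 3-coloring: color 1: [6, 10, 13, 15, 19]; color 2: [8, 12, 17, 18]; color 3: [7, 9, 11, 14, 16].

χ(G) = 3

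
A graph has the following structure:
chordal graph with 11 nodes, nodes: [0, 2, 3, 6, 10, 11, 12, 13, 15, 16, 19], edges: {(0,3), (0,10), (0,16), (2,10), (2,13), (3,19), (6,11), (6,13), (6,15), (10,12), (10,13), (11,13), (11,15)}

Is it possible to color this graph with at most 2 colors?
No, G is not 2-colorable

The clique on vertices [6, 11, 13] has size 3 > 2, so it alone needs 3 colors.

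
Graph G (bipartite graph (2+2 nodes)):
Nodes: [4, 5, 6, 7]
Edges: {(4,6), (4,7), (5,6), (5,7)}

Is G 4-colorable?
A valid 4-coloring: color 1: [6, 7]; color 2: [4, 5].
(χ(G) = 2 ≤ 4.)

Yes, G is 4-colorable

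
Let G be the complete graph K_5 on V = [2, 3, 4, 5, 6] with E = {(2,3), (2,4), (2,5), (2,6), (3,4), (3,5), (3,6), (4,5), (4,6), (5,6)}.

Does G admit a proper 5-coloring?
Yes, G is 5-colorable

A valid 5-coloring: color 1: [4]; color 2: [5]; color 3: [2]; color 4: [3]; color 5: [6].
(χ(G) = 5 ≤ 5.)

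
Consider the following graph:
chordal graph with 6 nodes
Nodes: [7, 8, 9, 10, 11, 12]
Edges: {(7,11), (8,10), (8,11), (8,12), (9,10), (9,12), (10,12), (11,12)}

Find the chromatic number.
χ(G) = 3

Clique number ω(G) = 3 (lower bound: χ ≥ ω).
The clique on [8, 10, 12] has size 3, forcing χ ≥ 3, and the coloring below uses 3 colors, so χ(G) = 3.
A valid 3-coloring: color 1: [7, 12]; color 2: [10, 11]; color 3: [8, 9].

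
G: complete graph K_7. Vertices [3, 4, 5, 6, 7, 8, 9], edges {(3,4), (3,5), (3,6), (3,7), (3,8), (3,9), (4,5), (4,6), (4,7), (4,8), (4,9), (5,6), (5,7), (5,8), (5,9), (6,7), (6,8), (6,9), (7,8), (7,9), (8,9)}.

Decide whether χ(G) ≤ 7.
Yes, G is 7-colorable

A valid 7-coloring: color 1: [5]; color 2: [9]; color 3: [6]; color 4: [8]; color 5: [7]; color 6: [3]; color 7: [4].
(χ(G) = 7 ≤ 7.)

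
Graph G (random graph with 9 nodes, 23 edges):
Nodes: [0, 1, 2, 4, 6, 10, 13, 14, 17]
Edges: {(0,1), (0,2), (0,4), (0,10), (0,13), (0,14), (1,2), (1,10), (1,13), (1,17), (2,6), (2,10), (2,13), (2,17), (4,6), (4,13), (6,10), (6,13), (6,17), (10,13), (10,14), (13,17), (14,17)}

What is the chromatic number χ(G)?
Clique number ω(G) = 5 (lower bound: χ ≥ ω).
The clique on [0, 1, 2, 10, 13] has size 5, forcing χ ≥ 5, and the coloring below uses 5 colors, so χ(G) = 5.
A valid 5-coloring: color 1: [13, 14]; color 2: [4, 10, 17]; color 3: [2]; color 4: [0, 6]; color 5: [1].

χ(G) = 5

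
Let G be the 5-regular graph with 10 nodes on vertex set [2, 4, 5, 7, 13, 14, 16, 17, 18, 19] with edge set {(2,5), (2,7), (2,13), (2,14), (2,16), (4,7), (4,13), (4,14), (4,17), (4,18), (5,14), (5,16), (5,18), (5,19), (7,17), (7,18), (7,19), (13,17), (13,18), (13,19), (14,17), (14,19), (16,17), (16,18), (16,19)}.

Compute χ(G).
Clique number ω(G) = 3 (lower bound: χ ≥ ω).
The clique on [2, 5, 16] has size 3, forcing χ ≥ 3, and the coloring below uses 3 colors, so χ(G) = 3.
A valid 3-coloring: color 1: [2, 17, 18, 19]; color 2: [7, 13, 14, 16]; color 3: [4, 5].

χ(G) = 3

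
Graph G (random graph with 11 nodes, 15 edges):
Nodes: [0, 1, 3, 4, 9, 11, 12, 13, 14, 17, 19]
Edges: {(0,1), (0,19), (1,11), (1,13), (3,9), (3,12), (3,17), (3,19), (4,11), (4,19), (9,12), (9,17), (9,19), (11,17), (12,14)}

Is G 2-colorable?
The clique on vertices [3, 9, 17] has size 3 > 2, so it alone needs 3 colors.

No, G is not 2-colorable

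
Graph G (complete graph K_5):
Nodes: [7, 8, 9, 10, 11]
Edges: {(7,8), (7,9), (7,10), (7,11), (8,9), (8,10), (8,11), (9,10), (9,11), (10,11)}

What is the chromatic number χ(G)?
χ(G) = 5

Clique number ω(G) = 5 (lower bound: χ ≥ ω).
The clique on [7, 8, 9, 10, 11] has size 5, forcing χ ≥ 5, and the coloring below uses 5 colors, so χ(G) = 5.
A valid 5-coloring: color 1: [8]; color 2: [10]; color 3: [7]; color 4: [9]; color 5: [11].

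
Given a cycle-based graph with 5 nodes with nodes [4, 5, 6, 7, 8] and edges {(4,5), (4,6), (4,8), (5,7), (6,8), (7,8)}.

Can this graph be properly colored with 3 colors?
Yes, G is 3-colorable

A valid 3-coloring: color 1: [5, 8]; color 2: [4, 7]; color 3: [6].
(χ(G) = 3 ≤ 3.)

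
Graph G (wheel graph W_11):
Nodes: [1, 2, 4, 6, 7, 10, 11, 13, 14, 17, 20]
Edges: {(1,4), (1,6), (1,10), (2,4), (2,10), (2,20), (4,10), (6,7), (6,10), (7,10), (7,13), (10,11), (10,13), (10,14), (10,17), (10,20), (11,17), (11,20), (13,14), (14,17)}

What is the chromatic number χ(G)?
χ(G) = 3

Clique number ω(G) = 3 (lower bound: χ ≥ ω).
The clique on [1, 4, 10] has size 3, forcing χ ≥ 3, and the coloring below uses 3 colors, so χ(G) = 3.
A valid 3-coloring: color 1: [10]; color 2: [4, 6, 13, 17, 20]; color 3: [1, 2, 7, 11, 14].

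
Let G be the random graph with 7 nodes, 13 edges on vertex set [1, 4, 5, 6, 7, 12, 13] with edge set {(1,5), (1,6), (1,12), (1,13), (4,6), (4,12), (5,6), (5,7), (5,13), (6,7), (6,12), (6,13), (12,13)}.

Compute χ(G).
Clique number ω(G) = 4 (lower bound: χ ≥ ω).
The clique on [1, 6, 12, 13] has size 4, forcing χ ≥ 4, and the coloring below uses 4 colors, so χ(G) = 4.
A valid 4-coloring: color 1: [6]; color 2: [4, 7, 13]; color 3: [5, 12]; color 4: [1].

χ(G) = 4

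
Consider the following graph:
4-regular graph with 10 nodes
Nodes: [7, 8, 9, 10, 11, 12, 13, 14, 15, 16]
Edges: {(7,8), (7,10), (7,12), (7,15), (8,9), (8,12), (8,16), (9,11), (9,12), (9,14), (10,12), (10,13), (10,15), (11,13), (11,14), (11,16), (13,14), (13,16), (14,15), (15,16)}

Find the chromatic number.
χ(G) = 4

Clique number ω(G) = 3 (lower bound: χ ≥ ω).
Suppose a proper 3-coloring c exists. The clique [7, 8, 12] takes 3 distinct colors; by symmetry let c(7) = 1, c(8) = 2, c(12) = 3.
- Vertex 9: neighbors [8, 12] already have colors [2, 3] ⇒ c(9) = 1.
- Vertex 10: neighbors [7, 12] already have colors [1, 3] ⇒ c(10) = 2.
- Vertex 15: neighbors [7, 10] already have colors [1, 2] ⇒ c(15) = 3.
- Vertex 14: neighbors [9, 15] already have colors [1, 3] ⇒ c(14) = 2.
- Vertex 11: neighbors [9, 14] already have colors [1, 2] ⇒ c(11) = 3.
- Vertex 13: neighbors [10, 11] already have colors [2, 3] ⇒ c(13) = 1.
- Vertex 16: neighbors [13, 8, 11] already have colors [1, 2, 3] — all 3 colors blocked. Contradiction.
The forced assignments end in a contradiction, so G has no proper 3-coloring (χ ≥ 4).
The coloring below uses 4 colors, so χ(G) = 4.
A valid 4-coloring: color 1: [8, 10, 11]; color 2: [9, 13, 15]; color 3: [7, 14, 16]; color 4: [12].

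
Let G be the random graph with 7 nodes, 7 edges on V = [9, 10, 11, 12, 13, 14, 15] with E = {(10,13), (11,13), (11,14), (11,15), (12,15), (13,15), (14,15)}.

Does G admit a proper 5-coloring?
Yes, G is 5-colorable

A valid 5-coloring: color 1: [9, 10, 15]; color 2: [12, 13, 14]; color 3: [11].
(χ(G) = 3 ≤ 5.)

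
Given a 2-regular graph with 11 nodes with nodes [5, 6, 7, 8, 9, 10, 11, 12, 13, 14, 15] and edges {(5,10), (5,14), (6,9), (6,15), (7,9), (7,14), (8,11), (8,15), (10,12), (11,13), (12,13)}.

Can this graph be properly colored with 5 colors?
Yes, G is 5-colorable

A valid 5-coloring: color 1: [5, 7, 11, 12, 15]; color 2: [6, 8, 10, 13, 14]; color 3: [9].
(χ(G) = 3 ≤ 5.)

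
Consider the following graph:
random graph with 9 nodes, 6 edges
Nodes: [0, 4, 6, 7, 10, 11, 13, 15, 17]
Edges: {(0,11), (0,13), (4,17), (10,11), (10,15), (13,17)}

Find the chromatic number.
χ(G) = 2

Clique number ω(G) = 2 (lower bound: χ ≥ ω).
The graph is bipartite (no odd cycle), so 2 colors suffice: χ(G) = 2.
A valid 2-coloring: color 1: [0, 6, 7, 10, 17]; color 2: [4, 11, 13, 15].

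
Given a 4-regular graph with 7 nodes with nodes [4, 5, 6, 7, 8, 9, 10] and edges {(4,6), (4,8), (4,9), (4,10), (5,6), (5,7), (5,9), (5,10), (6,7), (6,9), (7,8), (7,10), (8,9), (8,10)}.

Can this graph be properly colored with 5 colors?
A valid 5-coloring: color 1: [4, 5]; color 2: [9, 10]; color 3: [6, 8]; color 4: [7].
(χ(G) = 4 ≤ 5.)

Yes, G is 5-colorable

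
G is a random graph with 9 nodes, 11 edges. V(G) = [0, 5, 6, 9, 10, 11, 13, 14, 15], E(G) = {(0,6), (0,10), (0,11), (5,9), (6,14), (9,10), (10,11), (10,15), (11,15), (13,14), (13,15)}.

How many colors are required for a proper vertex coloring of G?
Clique number ω(G) = 3 (lower bound: χ ≥ ω).
The clique on [0, 10, 11] has size 3, forcing χ ≥ 3, and the coloring below uses 3 colors, so χ(G) = 3.
A valid 3-coloring: color 1: [5, 6, 10, 13]; color 2: [9, 11, 14]; color 3: [0, 15].

χ(G) = 3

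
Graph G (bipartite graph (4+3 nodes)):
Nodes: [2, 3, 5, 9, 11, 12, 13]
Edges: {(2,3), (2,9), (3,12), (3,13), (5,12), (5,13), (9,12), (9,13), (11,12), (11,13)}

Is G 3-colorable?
A valid 3-coloring: color 1: [2, 12, 13]; color 2: [3, 5, 9, 11].
(χ(G) = 2 ≤ 3.)

Yes, G is 3-colorable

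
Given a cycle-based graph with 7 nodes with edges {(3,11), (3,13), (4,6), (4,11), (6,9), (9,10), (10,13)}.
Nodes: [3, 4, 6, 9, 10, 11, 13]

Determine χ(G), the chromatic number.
χ(G) = 3

Clique number ω(G) = 2 (lower bound: χ ≥ ω).
Odd cycle [9, 10, 13, 3, 11, 4, 6] needs 3 colors (χ ≥ 3).
The coloring below uses 3 colors, so χ(G) = 3.
A valid 3-coloring: color 1: [4, 9, 13]; color 2: [3, 6, 10]; color 3: [11].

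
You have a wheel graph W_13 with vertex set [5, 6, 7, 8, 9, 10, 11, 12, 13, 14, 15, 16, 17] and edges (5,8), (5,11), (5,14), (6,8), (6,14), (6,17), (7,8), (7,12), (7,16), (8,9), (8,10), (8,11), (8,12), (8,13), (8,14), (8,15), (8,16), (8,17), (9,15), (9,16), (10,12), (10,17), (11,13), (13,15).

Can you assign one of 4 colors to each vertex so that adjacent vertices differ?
A valid 4-coloring: color 1: [8]; color 2: [11, 12, 14, 15, 16, 17]; color 3: [5, 6, 7, 9, 10, 13].
(χ(G) = 3 ≤ 4.)

Yes, G is 4-colorable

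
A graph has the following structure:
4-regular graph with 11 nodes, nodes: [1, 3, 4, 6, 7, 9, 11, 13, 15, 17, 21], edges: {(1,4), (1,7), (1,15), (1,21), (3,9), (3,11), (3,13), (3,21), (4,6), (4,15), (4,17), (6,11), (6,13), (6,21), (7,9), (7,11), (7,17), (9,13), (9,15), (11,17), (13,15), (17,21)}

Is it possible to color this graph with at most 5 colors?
Yes, G is 5-colorable

A valid 5-coloring: color 1: [4, 11, 13, 21]; color 2: [1, 6, 9, 17]; color 3: [3, 7, 15].
(χ(G) = 3 ≤ 5.)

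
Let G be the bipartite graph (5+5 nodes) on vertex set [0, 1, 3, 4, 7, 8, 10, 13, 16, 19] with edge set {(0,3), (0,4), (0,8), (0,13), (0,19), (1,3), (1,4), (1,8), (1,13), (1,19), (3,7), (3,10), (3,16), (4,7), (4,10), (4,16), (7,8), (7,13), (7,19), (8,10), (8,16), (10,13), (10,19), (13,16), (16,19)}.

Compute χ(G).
Clique number ω(G) = 2 (lower bound: χ ≥ ω).
The graph is bipartite (no odd cycle), so 2 colors suffice: χ(G) = 2.
A valid 2-coloring: color 1: [3, 4, 8, 13, 19]; color 2: [0, 1, 7, 10, 16].

χ(G) = 2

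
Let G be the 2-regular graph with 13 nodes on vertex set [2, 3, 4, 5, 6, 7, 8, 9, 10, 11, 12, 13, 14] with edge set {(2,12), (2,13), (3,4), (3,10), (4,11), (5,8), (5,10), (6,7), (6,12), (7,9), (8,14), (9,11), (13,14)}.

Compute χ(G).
Clique number ω(G) = 2 (lower bound: χ ≥ ω).
Odd cycle [8, 5, 10, 3, 4, 11, 9, 7, 6, 12, 2, 13, 14] needs 3 colors (χ ≥ 3).
The coloring below uses 3 colors, so χ(G) = 3.
A valid 3-coloring: color 1: [7, 8, 10, 11, 12, 13]; color 2: [2, 3, 5, 6, 9, 14]; color 3: [4].

χ(G) = 3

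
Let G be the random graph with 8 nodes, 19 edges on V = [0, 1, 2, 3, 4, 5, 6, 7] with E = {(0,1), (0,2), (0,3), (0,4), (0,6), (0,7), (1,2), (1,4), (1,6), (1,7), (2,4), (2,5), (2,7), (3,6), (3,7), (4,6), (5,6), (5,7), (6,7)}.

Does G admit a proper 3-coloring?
No, G is not 3-colorable

The clique on vertices [0, 1, 2, 4] has size 4 > 3, so it alone needs 4 colors.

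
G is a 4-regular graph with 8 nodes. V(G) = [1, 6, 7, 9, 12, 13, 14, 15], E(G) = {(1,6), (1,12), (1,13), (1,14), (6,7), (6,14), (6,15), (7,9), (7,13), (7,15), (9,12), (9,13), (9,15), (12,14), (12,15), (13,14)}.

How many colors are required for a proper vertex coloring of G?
Clique number ω(G) = 3 (lower bound: χ ≥ ω).
Suppose a proper 3-coloring c exists. The clique [1, 6, 14] takes 3 distinct colors; by symmetry let c(1) = 1, c(6) = 2, c(14) = 3.
- Vertex 12: neighbors [1, 14] already have colors [1, 3] ⇒ c(12) = 2.
- Vertex 13: neighbors [1, 14] already have colors [1, 3] ⇒ c(13) = 2.
- Vertex 7: neighbors [6] already have colors [2]; try each remaining color.
- Case c(7) = 1:
  - Vertex 9: neighbors [7, 12] already have colors [1, 2] ⇒ c(9) = 3.
  - Vertex 15: neighbors [7, 6, 9] already have colors [1, 2, 3] — all 3 colors blocked. Contradiction.
- Case c(7) = 3:
  - Vertex 9: neighbors [12, 7] already have colors [2, 3] ⇒ c(9) = 1.
  - Vertex 15: neighbors [9, 6, 7] already have colors [1, 2, 3] — all 3 colors blocked. Contradiction.
Every case ends in a contradiction, so G has no proper 3-coloring (χ ≥ 4).
The coloring below uses 4 colors, so χ(G) = 4.
A valid 4-coloring: color 1: [7, 12]; color 2: [9, 14]; color 3: [1, 15]; color 4: [6, 13].

χ(G) = 4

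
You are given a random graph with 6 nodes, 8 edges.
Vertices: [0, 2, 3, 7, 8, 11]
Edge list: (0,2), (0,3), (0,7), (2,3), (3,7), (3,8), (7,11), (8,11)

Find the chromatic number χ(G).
χ(G) = 3

Clique number ω(G) = 3 (lower bound: χ ≥ ω).
The clique on [0, 2, 3] has size 3, forcing χ ≥ 3, and the coloring below uses 3 colors, so χ(G) = 3.
A valid 3-coloring: color 1: [3, 11]; color 2: [0, 8]; color 3: [2, 7].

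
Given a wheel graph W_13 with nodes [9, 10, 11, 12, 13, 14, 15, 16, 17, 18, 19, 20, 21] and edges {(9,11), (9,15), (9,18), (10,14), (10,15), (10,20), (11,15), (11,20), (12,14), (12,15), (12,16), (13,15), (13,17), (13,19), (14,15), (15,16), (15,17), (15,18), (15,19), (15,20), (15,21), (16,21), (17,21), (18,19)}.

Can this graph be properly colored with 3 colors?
A valid 3-coloring: color 1: [15]; color 2: [10, 11, 12, 13, 18, 21]; color 3: [9, 14, 16, 17, 19, 20].
(χ(G) = 3 ≤ 3.)

Yes, G is 3-colorable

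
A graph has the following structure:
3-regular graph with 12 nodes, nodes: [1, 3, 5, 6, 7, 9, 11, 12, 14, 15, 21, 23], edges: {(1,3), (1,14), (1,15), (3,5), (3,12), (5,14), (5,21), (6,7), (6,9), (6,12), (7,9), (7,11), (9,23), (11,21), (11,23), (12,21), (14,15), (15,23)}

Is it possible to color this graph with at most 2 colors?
No, G is not 2-colorable

The clique on vertices [1, 14, 15] has size 3 > 2, so it alone needs 3 colors.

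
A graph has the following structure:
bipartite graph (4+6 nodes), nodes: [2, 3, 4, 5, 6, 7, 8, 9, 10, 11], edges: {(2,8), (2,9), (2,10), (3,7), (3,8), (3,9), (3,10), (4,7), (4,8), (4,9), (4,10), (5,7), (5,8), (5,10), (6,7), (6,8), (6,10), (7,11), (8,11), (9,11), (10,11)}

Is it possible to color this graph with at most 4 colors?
A valid 4-coloring: color 1: [7, 8, 9, 10]; color 2: [2, 3, 4, 5, 6, 11].
(χ(G) = 2 ≤ 4.)

Yes, G is 4-colorable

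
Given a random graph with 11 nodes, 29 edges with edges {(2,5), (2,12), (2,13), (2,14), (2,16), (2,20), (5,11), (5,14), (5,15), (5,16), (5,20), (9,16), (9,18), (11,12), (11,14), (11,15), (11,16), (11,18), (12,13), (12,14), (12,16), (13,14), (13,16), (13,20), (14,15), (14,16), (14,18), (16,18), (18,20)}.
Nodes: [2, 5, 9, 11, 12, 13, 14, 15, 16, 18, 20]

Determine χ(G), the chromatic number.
χ(G) = 5

Clique number ω(G) = 5 (lower bound: χ ≥ ω).
The clique on [2, 12, 13, 14, 16] has size 5, forcing χ ≥ 5, and the coloring below uses 5 colors, so χ(G) = 5.
A valid 5-coloring: color 1: [9, 14, 20]; color 2: [15, 16]; color 3: [5, 13, 18]; color 4: [2, 11]; color 5: [12].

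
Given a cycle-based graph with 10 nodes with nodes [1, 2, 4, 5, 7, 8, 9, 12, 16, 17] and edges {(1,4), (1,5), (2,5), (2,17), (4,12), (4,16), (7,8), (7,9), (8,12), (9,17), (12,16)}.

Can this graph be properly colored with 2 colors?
No, G is not 2-colorable

The clique on vertices [4, 12, 16] has size 3 > 2, so it alone needs 3 colors.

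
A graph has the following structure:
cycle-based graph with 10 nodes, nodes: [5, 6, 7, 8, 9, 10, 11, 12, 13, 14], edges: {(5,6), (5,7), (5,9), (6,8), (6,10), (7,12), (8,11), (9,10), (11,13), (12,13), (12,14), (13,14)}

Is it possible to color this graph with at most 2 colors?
The clique on vertices [12, 13, 14] has size 3 > 2, so it alone needs 3 colors.

No, G is not 2-colorable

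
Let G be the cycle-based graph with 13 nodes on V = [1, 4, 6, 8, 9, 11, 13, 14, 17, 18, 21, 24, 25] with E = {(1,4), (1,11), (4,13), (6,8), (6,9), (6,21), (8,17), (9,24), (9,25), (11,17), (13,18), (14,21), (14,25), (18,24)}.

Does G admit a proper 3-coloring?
Yes, G is 3-colorable

A valid 3-coloring: color 1: [4, 8, 9, 11, 18, 21]; color 2: [1, 6, 13, 14, 17, 24]; color 3: [25].
(χ(G) = 3 ≤ 3.)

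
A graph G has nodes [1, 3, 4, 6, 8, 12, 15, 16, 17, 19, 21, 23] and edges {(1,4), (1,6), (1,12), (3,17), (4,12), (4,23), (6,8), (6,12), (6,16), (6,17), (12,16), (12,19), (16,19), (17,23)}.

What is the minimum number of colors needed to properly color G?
Clique number ω(G) = 3 (lower bound: χ ≥ ω).
The clique on [1, 4, 12] has size 3, forcing χ ≥ 3, and the coloring below uses 3 colors, so χ(G) = 3.
A valid 3-coloring: color 1: [3, 4, 6, 15, 19, 21]; color 2: [8, 12, 17]; color 3: [1, 16, 23].

χ(G) = 3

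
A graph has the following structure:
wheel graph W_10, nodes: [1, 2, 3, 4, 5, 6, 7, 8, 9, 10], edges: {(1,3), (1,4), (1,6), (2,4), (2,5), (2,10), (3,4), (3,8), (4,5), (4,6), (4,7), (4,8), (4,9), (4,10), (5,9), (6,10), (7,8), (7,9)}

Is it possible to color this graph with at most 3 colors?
Odd cycle [9, 7, 8, 3, 1, 6, 10, 2, 5] needs 3 colors (χ ≥ 3).
Vertex 4 is adjacent to every vertex of [1, 2, 3, 5, 6, 7, 8, 9, 10], which already need 3 colors among themselves, so 4 needs a new color (χ ≥ 4).
Hence χ(G) ≥ 4 > 3, so no proper 3-coloring exists.

No, G is not 3-colorable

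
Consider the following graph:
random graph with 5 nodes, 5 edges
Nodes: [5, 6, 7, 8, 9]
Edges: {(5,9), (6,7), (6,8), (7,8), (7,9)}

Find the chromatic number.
Clique number ω(G) = 3 (lower bound: χ ≥ ω).
The clique on [6, 7, 8] has size 3, forcing χ ≥ 3, and the coloring below uses 3 colors, so χ(G) = 3.
A valid 3-coloring: color 1: [5, 7]; color 2: [8, 9]; color 3: [6].

χ(G) = 3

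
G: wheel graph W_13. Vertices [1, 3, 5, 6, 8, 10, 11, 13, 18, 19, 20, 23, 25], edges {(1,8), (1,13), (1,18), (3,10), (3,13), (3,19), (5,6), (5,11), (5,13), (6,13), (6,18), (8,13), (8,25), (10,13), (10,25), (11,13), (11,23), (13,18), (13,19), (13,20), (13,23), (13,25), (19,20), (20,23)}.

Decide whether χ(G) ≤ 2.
No, G is not 2-colorable

The clique on vertices [1, 8, 13] has size 3 > 2, so it alone needs 3 colors.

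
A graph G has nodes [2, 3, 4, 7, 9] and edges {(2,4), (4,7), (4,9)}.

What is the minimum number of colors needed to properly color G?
χ(G) = 2

Clique number ω(G) = 2 (lower bound: χ ≥ ω).
The graph is bipartite (no odd cycle), so 2 colors suffice: χ(G) = 2.
A valid 2-coloring: color 1: [3, 4]; color 2: [2, 7, 9].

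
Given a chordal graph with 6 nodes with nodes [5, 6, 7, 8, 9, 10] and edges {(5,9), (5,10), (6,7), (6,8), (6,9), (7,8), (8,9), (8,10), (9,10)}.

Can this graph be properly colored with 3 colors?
Yes, G is 3-colorable

A valid 3-coloring: color 1: [5, 8]; color 2: [7, 9]; color 3: [6, 10].
(χ(G) = 3 ≤ 3.)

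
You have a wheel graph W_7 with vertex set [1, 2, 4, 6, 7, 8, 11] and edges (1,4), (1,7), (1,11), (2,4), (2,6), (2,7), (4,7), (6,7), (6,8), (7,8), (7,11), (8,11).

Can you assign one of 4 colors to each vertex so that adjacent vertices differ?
A valid 4-coloring: color 1: [7]; color 2: [1, 2, 8]; color 3: [4, 6, 11].
(χ(G) = 3 ≤ 4.)

Yes, G is 4-colorable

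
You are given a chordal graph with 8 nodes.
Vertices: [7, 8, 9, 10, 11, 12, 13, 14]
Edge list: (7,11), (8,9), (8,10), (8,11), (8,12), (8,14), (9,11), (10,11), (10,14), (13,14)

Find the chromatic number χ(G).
χ(G) = 3

Clique number ω(G) = 3 (lower bound: χ ≥ ω).
The clique on [8, 9, 11] has size 3, forcing χ ≥ 3, and the coloring below uses 3 colors, so χ(G) = 3.
A valid 3-coloring: color 1: [7, 8, 13]; color 2: [11, 12, 14]; color 3: [9, 10].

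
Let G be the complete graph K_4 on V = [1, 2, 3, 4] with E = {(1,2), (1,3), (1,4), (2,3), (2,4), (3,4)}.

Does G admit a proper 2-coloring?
No, G is not 2-colorable

The clique on vertices [1, 2, 3, 4] has size 4 > 2, so it alone needs 4 colors.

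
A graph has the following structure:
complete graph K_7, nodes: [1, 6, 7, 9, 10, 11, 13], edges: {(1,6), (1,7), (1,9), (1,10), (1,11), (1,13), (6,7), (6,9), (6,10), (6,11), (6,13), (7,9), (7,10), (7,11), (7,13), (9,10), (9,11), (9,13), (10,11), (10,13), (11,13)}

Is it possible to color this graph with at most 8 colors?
Yes, G is 8-colorable

A valid 8-coloring: color 1: [9]; color 2: [7]; color 3: [10]; color 4: [6]; color 5: [1]; color 6: [11]; color 7: [13].
(χ(G) = 7 ≤ 8.)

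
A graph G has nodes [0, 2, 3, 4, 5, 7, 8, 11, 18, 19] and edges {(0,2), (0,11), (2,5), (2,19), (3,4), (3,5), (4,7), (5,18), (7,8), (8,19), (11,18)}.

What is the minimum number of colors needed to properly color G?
χ(G) = 3

Clique number ω(G) = 2 (lower bound: χ ≥ ω).
Odd cycle [5, 3, 4, 7, 8, 19, 2] needs 3 colors (χ ≥ 3).
The coloring below uses 3 colors, so χ(G) = 3.
A valid 3-coloring: color 1: [2, 3, 7, 11]; color 2: [0, 4, 5, 19]; color 3: [8, 18].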